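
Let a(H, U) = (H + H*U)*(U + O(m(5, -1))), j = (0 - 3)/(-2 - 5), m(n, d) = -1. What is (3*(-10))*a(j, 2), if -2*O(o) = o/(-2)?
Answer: -135/2 ≈ -67.500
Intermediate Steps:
O(o) = o/4 (O(o) = -o/(2*(-2)) = -o*(-1)/(2*2) = -(-1)*o/4 = o/4)
j = 3/7 (j = -3/(-7) = -3*(-⅐) = 3/7 ≈ 0.42857)
a(H, U) = (-¼ + U)*(H + H*U) (a(H, U) = (H + H*U)*(U + (¼)*(-1)) = (H + H*U)*(U - ¼) = (H + H*U)*(-¼ + U) = (-¼ + U)*(H + H*U))
(3*(-10))*a(j, 2) = (3*(-10))*((¼)*(3/7)*(-1 + 3*2 + 4*2²)) = -15*3*(-1 + 6 + 4*4)/(2*7) = -15*3*(-1 + 6 + 16)/(2*7) = -15*3*21/(2*7) = -30*9/4 = -135/2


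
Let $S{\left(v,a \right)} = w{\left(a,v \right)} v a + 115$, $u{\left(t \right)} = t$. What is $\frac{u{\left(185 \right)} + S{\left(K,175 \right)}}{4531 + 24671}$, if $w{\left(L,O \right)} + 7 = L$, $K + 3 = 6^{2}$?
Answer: $\frac{161750}{4867} \approx 33.234$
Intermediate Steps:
$K = 33$ ($K = -3 + 6^{2} = -3 + 36 = 33$)
$w{\left(L,O \right)} = -7 + L$
$S{\left(v,a \right)} = 115 + a v \left(-7 + a\right)$ ($S{\left(v,a \right)} = \left(-7 + a\right) v a + 115 = v \left(-7 + a\right) a + 115 = a v \left(-7 + a\right) + 115 = 115 + a v \left(-7 + a\right)$)
$\frac{u{\left(185 \right)} + S{\left(K,175 \right)}}{4531 + 24671} = \frac{185 + \left(115 + 175 \cdot 33 \left(-7 + 175\right)\right)}{4531 + 24671} = \frac{185 + \left(115 + 175 \cdot 33 \cdot 168\right)}{29202} = \left(185 + \left(115 + 970200\right)\right) \frac{1}{29202} = \left(185 + 970315\right) \frac{1}{29202} = 970500 \cdot \frac{1}{29202} = \frac{161750}{4867}$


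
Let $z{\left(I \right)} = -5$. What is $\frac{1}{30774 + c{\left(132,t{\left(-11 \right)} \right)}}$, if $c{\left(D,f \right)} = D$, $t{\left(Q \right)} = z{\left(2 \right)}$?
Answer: $\frac{1}{30906} \approx 3.2356 \cdot 10^{-5}$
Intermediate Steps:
$t{\left(Q \right)} = -5$
$\frac{1}{30774 + c{\left(132,t{\left(-11 \right)} \right)}} = \frac{1}{30774 + 132} = \frac{1}{30906}$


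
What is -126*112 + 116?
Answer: -13996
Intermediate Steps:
-126*112 + 116 = -14112 + 116 = -13996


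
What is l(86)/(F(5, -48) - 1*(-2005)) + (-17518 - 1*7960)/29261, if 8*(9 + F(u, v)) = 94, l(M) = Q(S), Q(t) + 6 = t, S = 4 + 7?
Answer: -204028598/234995091 ≈ -0.86823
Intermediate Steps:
S = 11
Q(t) = -6 + t
l(M) = 5 (l(M) = -6 + 11 = 5)
F(u, v) = 11/4 (F(u, v) = -9 + (1/8)*94 = -9 + 47/4 = 11/4)
l(86)/(F(5, -48) - 1*(-2005)) + (-17518 - 1*7960)/29261 = 5/(11/4 - 1*(-2005)) + (-17518 - 1*7960)/29261 = 5/(11/4 + 2005) + (-17518 - 7960)*(1/29261) = 5/(8031/4) - 25478*1/29261 = 5*(4/8031) - 25478/29261 = 20/8031 - 25478/29261 = -204028598/234995091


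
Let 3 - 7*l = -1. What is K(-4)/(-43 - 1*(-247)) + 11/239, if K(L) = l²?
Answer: 28445/597261 ≈ 0.047626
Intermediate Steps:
l = 4/7 (l = 3/7 - ⅐*(-1) = 3/7 + ⅐ = 4/7 ≈ 0.57143)
K(L) = 16/49 (K(L) = (4/7)² = 16/49)
K(-4)/(-43 - 1*(-247)) + 11/239 = 16/(49*(-43 - 1*(-247))) + 11/239 = 16/(49*(-43 + 247)) + 11*(1/239) = (16/49)/204 + 11/239 = (16/49)*(1/204) + 11/239 = 4/2499 + 11/239 = 28445/597261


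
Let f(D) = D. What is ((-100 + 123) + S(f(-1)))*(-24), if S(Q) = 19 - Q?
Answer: -1032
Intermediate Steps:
((-100 + 123) + S(f(-1)))*(-24) = ((-100 + 123) + (19 - 1*(-1)))*(-24) = (23 + (19 + 1))*(-24) = (23 + 20)*(-24) = 43*(-24) = -1032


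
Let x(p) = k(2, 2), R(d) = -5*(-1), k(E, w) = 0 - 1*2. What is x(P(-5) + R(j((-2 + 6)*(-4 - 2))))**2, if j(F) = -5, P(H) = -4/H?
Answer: 4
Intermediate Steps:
k(E, w) = -2 (k(E, w) = 0 - 2 = -2)
R(d) = 5
x(p) = -2
x(P(-5) + R(j((-2 + 6)*(-4 - 2))))**2 = (-2)**2 = 4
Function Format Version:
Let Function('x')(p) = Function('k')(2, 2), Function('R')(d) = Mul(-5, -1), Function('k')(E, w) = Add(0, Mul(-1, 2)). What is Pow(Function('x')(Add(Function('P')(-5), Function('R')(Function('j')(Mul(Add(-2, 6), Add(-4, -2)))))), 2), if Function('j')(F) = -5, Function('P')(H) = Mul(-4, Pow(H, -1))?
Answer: 4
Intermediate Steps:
Function('k')(E, w) = -2 (Function('k')(E, w) = Add(0, -2) = -2)
Function('R')(d) = 5
Function('x')(p) = -2
Pow(Function('x')(Add(Function('P')(-5), Function('R')(Function('j')(Mul(Add(-2, 6), Add(-4, -2)))))), 2) = Pow(-2, 2) = 4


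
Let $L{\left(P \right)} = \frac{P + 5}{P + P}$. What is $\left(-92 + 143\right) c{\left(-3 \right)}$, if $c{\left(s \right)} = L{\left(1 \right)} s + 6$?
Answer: $-153$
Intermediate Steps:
$L{\left(P \right)} = \frac{5 + P}{2 P}$
$c{\left(s \right)} = 6 + 3 s$ ($c{\left(s \right)} = \frac{5 + 1}{2 \cdot 1} s + 6 = \frac{1}{2} \cdot 1 \cdot 6 s + 6 = 3 s + 6 = 6 + 3 s$)
$\left(-92 + 143\right) c{\left(-3 \right)} = \left(-92 + 143\right) \left(6 + 3 \left(-3\right)\right) = 51 \left(6 - 9\right) = 51 \left(-3\right) = -153$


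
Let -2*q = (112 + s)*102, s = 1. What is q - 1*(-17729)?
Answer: 11966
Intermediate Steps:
q = -5763 (q = -(112 + 1)*102/2 = -113*102/2 = -½*11526 = -5763)
q - 1*(-17729) = -5763 - 1*(-17729) = -5763 + 17729 = 11966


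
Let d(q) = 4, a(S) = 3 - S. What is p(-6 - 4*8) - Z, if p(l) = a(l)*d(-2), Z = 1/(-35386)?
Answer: 5803305/35386 ≈ 164.00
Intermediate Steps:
Z = -1/35386 ≈ -2.8260e-5
p(l) = 12 - 4*l (p(l) = (3 - l)*4 = 12 - 4*l)
p(-6 - 4*8) - Z = (12 - 4*(-6 - 4*8)) - 1*(-1/35386) = (12 - 4*(-6 - 32)) + 1/35386 = (12 - 4*(-38)) + 1/35386 = (12 + 152) + 1/35386 = 164 + 1/35386 = 5803305/35386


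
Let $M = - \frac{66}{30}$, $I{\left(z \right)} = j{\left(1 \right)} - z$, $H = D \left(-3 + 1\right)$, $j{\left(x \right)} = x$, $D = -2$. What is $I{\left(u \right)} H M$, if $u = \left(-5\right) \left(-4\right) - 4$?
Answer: $132$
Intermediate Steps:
$u = 16$ ($u = 20 - 4 = 16$)
$H = 4$ ($H = - 2 \left(-3 + 1\right) = \left(-2\right) \left(-2\right) = 4$)
$I{\left(z \right)} = 1 - z$
$M = - \frac{11}{5}$ ($M = \left(-66\right) \frac{1}{30} = - \frac{11}{5} \approx -2.2$)
$I{\left(u \right)} H M = \left(1 - 16\right) 4 \left(- \frac{11}{5}\right) = \left(-15\right) 4 \left(- \frac{11}{5}\right) = \left(-60\right) \left(- \frac{11}{5}\right) = 132$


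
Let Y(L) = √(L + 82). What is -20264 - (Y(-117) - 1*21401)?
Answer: 1137 - I*√35 ≈ 1137.0 - 5.9161*I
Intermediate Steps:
Y(L) = √(82 + L)
-20264 - (Y(-117) - 1*21401) = -20264 - (√(82 - 117) - 1*21401) = -20264 - (√(-35) - 21401) = -20264 - (I*√35 - 21401) = -20264 - (-21401 + I*√35) = -20264 + (21401 - I*√35) = 1137 - I*√35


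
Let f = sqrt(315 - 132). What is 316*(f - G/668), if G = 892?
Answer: -70468/167 + 316*sqrt(183) ≈ 3852.8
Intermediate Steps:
f = sqrt(183) ≈ 13.528
316*(f - G/668) = 316*(sqrt(183) - 892/668) = 316*(sqrt(183) - 1*223/167) = 316*(sqrt(183) - 223/167) = 316*(-223/167 + sqrt(183)) = -70468/167 + 316*sqrt(183)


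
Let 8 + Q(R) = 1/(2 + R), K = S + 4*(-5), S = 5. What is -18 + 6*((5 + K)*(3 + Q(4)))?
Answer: 272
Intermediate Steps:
K = -15 (K = 5 + 4*(-5) = 5 - 20 = -15)
Q(R) = -8 + 1/(2 + R)
-18 + 6*((5 + K)*(3 + Q(4))) = -18 + 6*((5 - 15)*(3 + (-15 - 8*4)/(2 + 4))) = -18 + 6*(-10*(3 + (-15 - 32)/6)) = -18 + 6*(-10*(3 + (1/6)*(-47))) = -18 + 6*(-10*(3 - 47/6)) = -18 + 6*(-10*(-29/6)) = -18 + 6*(145/3) = -18 + 290 = 272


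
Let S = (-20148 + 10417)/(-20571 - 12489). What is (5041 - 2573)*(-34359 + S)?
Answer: -700849565153/8265 ≈ -8.4797e+7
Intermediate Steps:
S = 9731/33060 (S = -9731/(-33060) = -9731*(-1/33060) = 9731/33060 ≈ 0.29434)
(5041 - 2573)*(-34359 + S) = (5041 - 2573)*(-34359 + 9731/33060) = 2468*(-1135898809/33060) = -700849565153/8265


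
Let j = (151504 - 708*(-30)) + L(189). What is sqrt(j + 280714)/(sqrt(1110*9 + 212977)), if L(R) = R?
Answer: sqrt(101148310649)/222967 ≈ 1.4264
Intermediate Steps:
j = 172933 (j = (151504 - 708*(-30)) + 189 = (151504 + 21240) + 189 = 172744 + 189 = 172933)
sqrt(j + 280714)/(sqrt(1110*9 + 212977)) = sqrt(172933 + 280714)/(sqrt(1110*9 + 212977)) = sqrt(453647)/(sqrt(9990 + 212977)) = sqrt(453647)/(sqrt(222967)) = sqrt(453647)*(sqrt(222967)/222967) = sqrt(101148310649)/222967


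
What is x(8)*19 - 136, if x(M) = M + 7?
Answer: 149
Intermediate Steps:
x(M) = 7 + M
x(8)*19 - 136 = (7 + 8)*19 - 136 = 15*19 - 136 = 285 - 136 = 149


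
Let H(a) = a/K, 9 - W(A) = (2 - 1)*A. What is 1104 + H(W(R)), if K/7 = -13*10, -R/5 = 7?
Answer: 502298/455 ≈ 1104.0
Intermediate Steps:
R = -35 (R = -5*7 = -35)
W(A) = 9 - A (W(A) = 9 - (2 - 1)*A = 9 - A)
K = -910 (K = 7*(-13*10) = 7*(-130) = -910)
H(a) = -a/910 (H(a) = a/(-910) = a*(-1/910) = -a/910)
1104 + H(W(R)) = 1104 - (9 - 1*(-35))/910 = 1104 - (9 + 35)/910 = 1104 - 1/910*44 = 1104 - 22/455 = 502298/455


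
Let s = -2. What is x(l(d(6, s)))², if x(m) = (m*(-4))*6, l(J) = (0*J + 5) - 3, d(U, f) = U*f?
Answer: 2304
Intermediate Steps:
l(J) = 2 (l(J) = (0 + 5) - 3 = 5 - 3 = 2)
x(m) = -24*m (x(m) = -4*m*6 = -24*m)
x(l(d(6, s)))² = (-24*2)² = (-48)² = 2304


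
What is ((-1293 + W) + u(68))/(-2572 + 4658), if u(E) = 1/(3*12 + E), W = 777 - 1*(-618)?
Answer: 10609/216944 ≈ 0.048902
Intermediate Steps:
W = 1395 (W = 777 + 618 = 1395)
u(E) = 1/(36 + E)
((-1293 + W) + u(68))/(-2572 + 4658) = ((-1293 + 1395) + 1/(36 + 68))/(-2572 + 4658) = (102 + 1/104)/2086 = (102 + 1/104)*(1/2086) = (10609/104)*(1/2086) = 10609/216944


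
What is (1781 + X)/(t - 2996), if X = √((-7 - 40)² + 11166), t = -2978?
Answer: -1781/5974 - 5*√535/5974 ≈ -0.31748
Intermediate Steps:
X = 5*√535 (X = √((-47)² + 11166) = √(2209 + 11166) = √13375 = 5*√535 ≈ 115.65)
(1781 + X)/(t - 2996) = (1781 + 5*√535)/(-2978 - 2996) = (1781 + 5*√535)/(-5974) = (1781 + 5*√535)*(-1/5974) = -1781/5974 - 5*√535/5974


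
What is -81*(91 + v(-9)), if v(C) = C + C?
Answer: -5913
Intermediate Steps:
v(C) = 2*C
-81*(91 + v(-9)) = -81*(91 + 2*(-9)) = -81*(91 - 18) = -81*73 = -5913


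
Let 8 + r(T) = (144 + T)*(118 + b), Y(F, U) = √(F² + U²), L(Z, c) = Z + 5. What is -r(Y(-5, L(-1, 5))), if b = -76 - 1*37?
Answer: -712 - 5*√41 ≈ -744.02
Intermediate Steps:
L(Z, c) = 5 + Z
b = -113 (b = -76 - 37 = -113)
r(T) = 712 + 5*T (r(T) = -8 + (144 + T)*(118 - 113) = -8 + (144 + T)*5 = -8 + (720 + 5*T) = 712 + 5*T)
-r(Y(-5, L(-1, 5))) = -(712 + 5*√((-5)² + (5 - 1)²)) = -(712 + 5*√(25 + 4²)) = -(712 + 5*√(25 + 16)) = -(712 + 5*√41) = -712 - 5*√41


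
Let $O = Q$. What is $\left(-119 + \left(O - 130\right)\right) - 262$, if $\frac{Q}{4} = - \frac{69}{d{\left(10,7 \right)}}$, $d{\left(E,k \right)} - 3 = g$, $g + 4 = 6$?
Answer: $- \frac{2831}{5} \approx -566.2$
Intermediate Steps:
$g = 2$ ($g = -4 + 6 = 2$)
$d{\left(E,k \right)} = 5$ ($d{\left(E,k \right)} = 3 + 2 = 5$)
$Q = - \frac{276}{5}$ ($Q = 4 \left(- \frac{69}{5}\right) = - \frac{276}{5} \approx -55.2$)
$O = - \frac{276}{5} \approx -55.2$
$\left(-119 + \left(O - 130\right)\right) - 262 = \left(-119 - \frac{926}{5}\right) - 262 = - \frac{1521}{5} - 262 = - \frac{2831}{5}$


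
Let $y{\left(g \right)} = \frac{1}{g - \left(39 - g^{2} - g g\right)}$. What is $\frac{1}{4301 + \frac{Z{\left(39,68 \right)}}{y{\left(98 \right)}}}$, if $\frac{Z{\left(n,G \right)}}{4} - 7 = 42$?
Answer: $\frac{1}{3780633} \approx 2.6451 \cdot 10^{-7}$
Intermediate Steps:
$Z{\left(n,G \right)} = 196$ ($Z{\left(n,G \right)} = 28 + 4 \cdot 42 = 28 + 168 = 196$)
$y{\left(g \right)} = \frac{1}{-39 + g + 2 g^{2}}$ ($y{\left(g \right)} = \frac{1}{g + \left(\left(g^{2} + g^{2}\right) - 39\right)} = \frac{1}{g + \left(2 g^{2} - 39\right)} = \frac{1}{g + \left(-39 + 2 g^{2}\right)} = \frac{1}{-39 + g + 2 g^{2}}$)
$\frac{1}{4301 + \frac{Z{\left(39,68 \right)}}{y{\left(98 \right)}}} = \frac{1}{4301 + \frac{196}{\frac{1}{-39 + 98 + 2 \cdot 98^{2}}}} = \frac{1}{4301 + \frac{196}{\frac{1}{-39 + 98 + 2 \cdot 9604}}} = \frac{1}{4301 + \frac{196}{\frac{1}{-39 + 98 + 19208}}} = \frac{1}{4301 + \frac{196}{\frac{1}{19267}}} = \frac{1}{4301 + 196 \frac{1}{\frac{1}{19267}}} = \frac{1}{4301 + 196 \cdot 19267} = \frac{1}{4301 + 3776332} = \frac{1}{3780633}$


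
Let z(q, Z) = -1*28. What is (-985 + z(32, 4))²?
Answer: 1026169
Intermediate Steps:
z(q, Z) = -28
(-985 + z(32, 4))² = (-985 - 28)² = (-1013)² = 1026169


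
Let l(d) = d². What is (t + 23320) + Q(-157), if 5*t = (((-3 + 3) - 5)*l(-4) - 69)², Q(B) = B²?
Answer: 262046/5 ≈ 52409.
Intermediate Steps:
t = 22201/5 (t = (((-3 + 3) - 5)*(-4)² - 69)²/5 = ((0 - 5)*16 - 69)²/5 = (-5*16 - 69)²/5 = (-80 - 69)²/5 = (⅕)*(-149)² = (⅕)*22201 = 22201/5 ≈ 4440.2)
(t + 23320) + Q(-157) = (22201/5 + 23320) + (-157)² = 138801/5 + 24649 = 262046/5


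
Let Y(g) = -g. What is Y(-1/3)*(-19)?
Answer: -19/3 ≈ -6.3333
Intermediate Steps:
Y(-1/3)*(-19) = -(-1)/3*(-19) = -1*(-⅓)*(-19) = (⅓)*(-19) = -19/3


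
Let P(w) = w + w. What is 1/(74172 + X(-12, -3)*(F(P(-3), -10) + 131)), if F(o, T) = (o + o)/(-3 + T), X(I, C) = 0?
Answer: 1/74172 ≈ 1.3482e-5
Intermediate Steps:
P(w) = 2*w
F(o, T) = 2*o/(-3 + T) (F(o, T) = (2*o)/(-3 + T) = 2*o/(-3 + T))
1/(74172 + X(-12, -3)*(F(P(-3), -10) + 131)) = 1/(74172 + 0*(2*(2*(-3))/(-3 - 10) + 131)) = 1/(74172 + 0*(2*(-6)/(-13) + 131)) = 1/(74172 + 0*(2*(-6)*(-1/13) + 131)) = 1/(74172 + 0*(12/13 + 131)) = 1/(74172 + 0*(1715/13)) = 1/(74172 + 0) = 1/74172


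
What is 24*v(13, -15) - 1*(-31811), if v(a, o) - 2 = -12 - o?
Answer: 31931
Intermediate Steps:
v(a, o) = -10 - o (v(a, o) = 2 + (-12 - o) = -10 - o)
24*v(13, -15) - 1*(-31811) = 24*(-10 - 1*(-15)) - 1*(-31811) = 24*(-10 + 15) + 31811 = 24*5 + 31811 = 120 + 31811 = 31931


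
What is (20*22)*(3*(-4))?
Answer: -5280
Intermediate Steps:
(20*22)*(3*(-4)) = 440*(-12) = -5280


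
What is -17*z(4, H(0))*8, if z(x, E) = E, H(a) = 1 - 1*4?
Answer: 408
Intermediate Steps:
H(a) = -3 (H(a) = 1 - 4 = -3)
-17*z(4, H(0))*8 = -17*(-3)*8 = 51*8 = 408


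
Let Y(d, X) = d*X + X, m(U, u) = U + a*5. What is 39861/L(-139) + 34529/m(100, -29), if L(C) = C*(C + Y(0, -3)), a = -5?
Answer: 684522977/1480350 ≈ 462.41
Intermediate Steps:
m(U, u) = -25 + U (m(U, u) = U - 5*5 = U - 25 = -25 + U)
Y(d, X) = X + X*d (Y(d, X) = X*d + X = X + X*d)
L(C) = C*(-3 + C) (L(C) = C*(C - 3*(1 + 0)) = C*(C - 3*1) = C*(C - 3) = C*(-3 + C))
39861/L(-139) + 34529/m(100, -29) = 39861/((-139*(-3 - 139))) + 34529/(-25 + 100) = 39861/((-139*(-142))) + 34529/75 = 39861/19738 + 34529*(1/75) = 39861*(1/19738) + 34529/75 = 39861/19738 + 34529/75 = 684522977/1480350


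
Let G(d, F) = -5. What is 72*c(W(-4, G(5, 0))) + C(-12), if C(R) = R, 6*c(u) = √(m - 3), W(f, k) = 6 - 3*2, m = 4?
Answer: 0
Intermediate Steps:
W(f, k) = 0 (W(f, k) = 6 - 6 = 0)
c(u) = ⅙ (c(u) = √(4 - 3)/6 = √1/6 = (⅙)*1 = ⅙)
72*c(W(-4, G(5, 0))) + C(-12) = 72*(⅙) - 12 = 12 - 12 = 0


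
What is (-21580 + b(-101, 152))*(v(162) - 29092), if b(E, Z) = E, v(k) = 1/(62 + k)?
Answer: 141286556367/224 ≈ 6.3074e+8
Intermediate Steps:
(-21580 + b(-101, 152))*(v(162) - 29092) = (-21580 - 101)*(1/(62 + 162) - 29092) = -21681*(1/224 - 29092) = -21681*(-6516607/224) = 141286556367/224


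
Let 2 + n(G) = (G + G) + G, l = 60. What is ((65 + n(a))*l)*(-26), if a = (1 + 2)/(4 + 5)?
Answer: -99840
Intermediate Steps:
a = 1/3 (a = 3/9 = 3*(1/9) = 1/3 ≈ 0.33333)
n(G) = -2 + 3*G (n(G) = -2 + ((G + G) + G) = -2 + (2*G + G) = -2 + 3*G)
((65 + n(a))*l)*(-26) = ((65 + (-2 + 3*(1/3)))*60)*(-26) = ((65 + (-2 + 1))*60)*(-26) = ((65 - 1)*60)*(-26) = (64*60)*(-26) = 3840*(-26) = -99840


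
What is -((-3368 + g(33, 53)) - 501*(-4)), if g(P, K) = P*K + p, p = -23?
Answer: -362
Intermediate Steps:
g(P, K) = -23 + K*P (g(P, K) = P*K - 23 = K*P - 23 = -23 + K*P)
-((-3368 + g(33, 53)) - 501*(-4)) = -((-3368 + (-23 + 53*33)) - 501*(-4)) = -((-3368 + (-23 + 1749)) + 2004) = -((-3368 + 1726) + 2004) = -(-1642 + 2004) = -1*362 = -362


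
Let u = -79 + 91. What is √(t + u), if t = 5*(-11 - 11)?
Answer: 7*I*√2 ≈ 9.8995*I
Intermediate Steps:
u = 12
t = -110 (t = 5*(-22) = -110)
√(t + u) = √(-110 + 12) = √(-98) = 7*I*√2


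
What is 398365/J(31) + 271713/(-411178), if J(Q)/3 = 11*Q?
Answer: 14865541961/38239554 ≈ 388.75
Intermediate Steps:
J(Q) = 33*Q (J(Q) = 3*(11*Q) = 33*Q)
398365/J(31) + 271713/(-411178) = 398365/((33*31)) + 271713/(-411178) = 398365/1023 + 271713*(-1/411178) = 398365*(1/1023) - 271713/411178 = 36215/93 - 271713/411178 = 14865541961/38239554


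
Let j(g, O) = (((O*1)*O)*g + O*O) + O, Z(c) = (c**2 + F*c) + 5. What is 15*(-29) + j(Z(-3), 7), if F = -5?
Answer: 1042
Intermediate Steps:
Z(c) = 5 + c**2 - 5*c (Z(c) = (c**2 - 5*c) + 5 = 5 + c**2 - 5*c)
j(g, O) = O + O**2 + g*O**2 (j(g, O) = ((O*O)*g + O**2) + O = (O**2*g + O**2) + O = (g*O**2 + O**2) + O = (O**2 + g*O**2) + O = O + O**2 + g*O**2)
15*(-29) + j(Z(-3), 7) = 15*(-29) + 7*(1 + 7 + 7*(5 + (-3)**2 - 5*(-3))) = -435 + 7*(1 + 7 + 7*(5 + 9 + 15)) = -435 + 7*(1 + 7 + 7*29) = -435 + 7*(1 + 7 + 203) = -435 + 7*211 = -435 + 1477 = 1042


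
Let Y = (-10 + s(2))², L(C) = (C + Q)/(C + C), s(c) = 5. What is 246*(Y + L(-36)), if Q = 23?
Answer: 74333/12 ≈ 6194.4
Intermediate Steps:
L(C) = (23 + C)/(2*C) (L(C) = (C + 23)/(C + C) = (23 + C)/((2*C)) = (23 + C)*(1/(2*C)) = (23 + C)/(2*C))
Y = 25 (Y = (-10 + 5)² = (-5)² = 25)
246*(Y + L(-36)) = 246*(25 + (½)*(23 - 36)/(-36)) = 246*(25 + (½)*(-1/36)*(-13)) = 246*(25 + 13/72) = 246*(1813/72) = 74333/12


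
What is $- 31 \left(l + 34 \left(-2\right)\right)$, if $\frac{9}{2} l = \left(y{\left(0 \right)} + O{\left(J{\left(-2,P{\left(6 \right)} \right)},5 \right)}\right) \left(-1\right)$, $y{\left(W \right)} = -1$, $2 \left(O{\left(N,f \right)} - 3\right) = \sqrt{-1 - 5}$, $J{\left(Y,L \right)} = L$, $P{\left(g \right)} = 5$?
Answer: $\frac{19096}{9} + \frac{31 i \sqrt{6}}{9} \approx 2121.8 + 8.4371 i$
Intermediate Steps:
$O{\left(N,f \right)} = 3 + \frac{i \sqrt{6}}{2}$ ($O{\left(N,f \right)} = 3 + \frac{\sqrt{-1 - 5}}{2} = 3 + \frac{\sqrt{-6}}{2} = 3 + \frac{i \sqrt{6}}{2}$)
$l = - \frac{4}{9} - \frac{i \sqrt{6}}{9}$ ($l = \frac{2 \left(-1 + \left(3 + \frac{i \sqrt{6}}{2}\right)\right) \left(-1\right)}{9} = \frac{2 \left(2 + \frac{i \sqrt{6}}{2}\right) \left(-1\right)}{9} = \frac{2 \left(-2 - \frac{i \sqrt{6}}{2}\right)}{9} = - \frac{4}{9} - \frac{i \sqrt{6}}{9} \approx -0.44444 - 0.27217 i$)
$- 31 \left(l + 34 \left(-2\right)\right) = - 31 \left(\left(- \frac{4}{9} - \frac{i \sqrt{6}}{9}\right) + 34 \left(-2\right)\right) = - 31 \left(\left(- \frac{4}{9} - \frac{i \sqrt{6}}{9}\right) - 68\right) = - 31 \left(- \frac{616}{9} - \frac{i \sqrt{6}}{9}\right) = \frac{19096}{9} + \frac{31 i \sqrt{6}}{9}$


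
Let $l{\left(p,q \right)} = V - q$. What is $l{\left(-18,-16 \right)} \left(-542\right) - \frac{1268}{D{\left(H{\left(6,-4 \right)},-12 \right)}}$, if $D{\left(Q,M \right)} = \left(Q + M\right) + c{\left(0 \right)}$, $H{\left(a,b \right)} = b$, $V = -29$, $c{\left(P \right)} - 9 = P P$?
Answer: $\frac{50590}{7} \approx 7227.1$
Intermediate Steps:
$c{\left(P \right)} = 9 + P^{2}$ ($c{\left(P \right)} = 9 + P P = 9 + P^{2}$)
$l{\left(p,q \right)} = -29 - q$
$D{\left(Q,M \right)} = 9 + M + Q$ ($D{\left(Q,M \right)} = \left(Q + M\right) + \left(9 + 0^{2}\right) = \left(M + Q\right) + \left(9 + 0\right) = \left(M + Q\right) + 9 = 9 + M + Q$)
$l{\left(-18,-16 \right)} \left(-542\right) - \frac{1268}{D{\left(H{\left(6,-4 \right)},-12 \right)}} = \left(-29 - -16\right) \left(-542\right) - \frac{1268}{9 - 12 - 4} = \left(-29 + 16\right) \left(-542\right) - \frac{1268}{-7} = \left(-13\right) \left(-542\right) - - \frac{1268}{7} = 7046 + \frac{1268}{7} = \frac{50590}{7}$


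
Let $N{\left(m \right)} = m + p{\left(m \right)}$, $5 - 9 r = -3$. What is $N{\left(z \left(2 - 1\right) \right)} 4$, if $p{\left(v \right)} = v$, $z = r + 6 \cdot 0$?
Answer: $\frac{64}{9} \approx 7.1111$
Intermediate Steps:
$r = \frac{8}{9}$ ($r = \frac{5}{9} - - \frac{1}{3} = \frac{5}{9} + \frac{1}{3} = \frac{8}{9} \approx 0.88889$)
$z = \frac{8}{9}$ ($z = \frac{8}{9} + 6 \cdot 0 = \frac{8}{9} + 0 = \frac{8}{9} \approx 0.88889$)
$N{\left(m \right)} = 2 m$ ($N{\left(m \right)} = m + m = 2 m$)
$N{\left(z \left(2 - 1\right) \right)} 4 = 2 \frac{8 \left(2 - 1\right)}{9} \cdot 4 = 2 \cdot \frac{8}{9} \cdot 1 \cdot 4 = 2 \cdot \frac{8}{9} \cdot 4 = \frac{16}{9} \cdot 4 = \frac{64}{9}$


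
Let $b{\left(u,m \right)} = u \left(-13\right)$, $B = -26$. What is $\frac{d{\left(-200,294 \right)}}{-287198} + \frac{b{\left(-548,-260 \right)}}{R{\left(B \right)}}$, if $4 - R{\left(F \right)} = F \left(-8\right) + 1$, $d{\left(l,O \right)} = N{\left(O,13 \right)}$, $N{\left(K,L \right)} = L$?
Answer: $- \frac{2046001217}{58875590} \approx -34.751$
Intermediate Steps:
$b{\left(u,m \right)} = - 13 u$
$d{\left(l,O \right)} = 13$
$R{\left(F \right)} = 3 + 8 F$ ($R{\left(F \right)} = 4 - \left(F \left(-8\right) + 1\right) = 4 - \left(- 8 F + 1\right) = 4 - \left(1 - 8 F\right) = 4 + \left(-1 + 8 F\right) = 3 + 8 F$)
$\frac{d{\left(-200,294 \right)}}{-287198} + \frac{b{\left(-548,-260 \right)}}{R{\left(B \right)}} = \frac{13}{-287198} + \frac{\left(-13\right) \left(-548\right)}{3 + 8 \left(-26\right)} = 13 \left(- \frac{1}{287198}\right) + \frac{7124}{3 - 208} = - \frac{13}{287198} + \frac{7124}{-205} = - \frac{13}{287198} + 7124 \left(- \frac{1}{205}\right) = - \frac{13}{287198} - \frac{7124}{205} = - \frac{2046001217}{58875590}$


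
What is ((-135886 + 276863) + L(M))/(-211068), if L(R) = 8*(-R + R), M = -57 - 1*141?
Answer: -140977/211068 ≈ -0.66792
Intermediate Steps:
M = -198 (M = -57 - 141 = -198)
L(R) = 0 (L(R) = 8*0 = 0)
((-135886 + 276863) + L(M))/(-211068) = ((-135886 + 276863) + 0)/(-211068) = (140977 + 0)*(-1/211068) = 140977*(-1/211068) = -140977/211068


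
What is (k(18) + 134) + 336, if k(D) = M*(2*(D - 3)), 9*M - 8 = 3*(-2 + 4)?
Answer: 1550/3 ≈ 516.67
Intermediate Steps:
M = 14/9 (M = 8/9 + (3*(-2 + 4))/9 = 8/9 + (3*2)/9 = 8/9 + (⅑)*6 = 8/9 + ⅔ = 14/9 ≈ 1.5556)
k(D) = -28/3 + 28*D/9 (k(D) = 14*(2*(D - 3))/9 = 14*(2*(-3 + D))/9 = 14*(-6 + 2*D)/9 = -28/3 + 28*D/9)
(k(18) + 134) + 336 = ((-28/3 + (28/9)*18) + 134) + 336 = ((-28/3 + 56) + 134) + 336 = (140/3 + 134) + 336 = 542/3 + 336 = 1550/3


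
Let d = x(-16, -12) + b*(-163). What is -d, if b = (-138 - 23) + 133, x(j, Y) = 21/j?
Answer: -73003/16 ≈ -4562.7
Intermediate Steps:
b = -28 (b = -161 + 133 = -28)
d = 73003/16 (d = 21/(-16) - 28*(-163) = 21*(-1/16) + 4564 = -21/16 + 4564 = 73003/16 ≈ 4562.7)
-d = -1*73003/16 = -73003/16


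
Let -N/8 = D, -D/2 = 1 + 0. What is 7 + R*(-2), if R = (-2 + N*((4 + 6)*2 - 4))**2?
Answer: -129025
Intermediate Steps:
D = -2 (D = -2*(1 + 0) = -2*1 = -2)
N = 16 (N = -8*(-2) = 16)
R = 64516 (R = (-2 + 16*((4 + 6)*2 - 4))**2 = (-2 + 16*(10*2 - 4))**2 = (-2 + 16*(20 - 4))**2 = (-2 + 16*16)**2 = (-2 + 256)**2 = 254**2 = 64516)
7 + R*(-2) = 7 + 64516*(-2) = 7 - 129032 = -129025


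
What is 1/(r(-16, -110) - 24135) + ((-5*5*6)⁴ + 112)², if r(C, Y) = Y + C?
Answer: 6217831696510204329983/24261 ≈ 2.5629e+17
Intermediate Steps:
r(C, Y) = C + Y
1/(r(-16, -110) - 24135) + ((-5*5*6)⁴ + 112)² = 1/((-16 - 110) - 24135) + ((-5*5*6)⁴ + 112)² = 1/(-126 - 24135) + ((-25*6)⁴ + 112)² = 1/(-24261) + ((-150)⁴ + 112)² = -1/24261 + (506250000 + 112)² = -1/24261 + 506250112² = -1/24261 + 256289175900012544 = 6217831696510204329983/24261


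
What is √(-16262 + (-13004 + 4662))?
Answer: 2*I*√6151 ≈ 156.86*I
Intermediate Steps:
√(-16262 + (-13004 + 4662)) = √(-16262 - 8342) = √(-24604) = 2*I*√6151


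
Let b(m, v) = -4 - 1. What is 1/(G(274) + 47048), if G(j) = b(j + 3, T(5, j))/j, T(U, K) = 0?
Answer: 274/12891147 ≈ 2.1255e-5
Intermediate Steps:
b(m, v) = -5
G(j) = -5/j
1/(G(274) + 47048) = 1/(-5/274 + 47048) = 1/(12891147/274) = 274/12891147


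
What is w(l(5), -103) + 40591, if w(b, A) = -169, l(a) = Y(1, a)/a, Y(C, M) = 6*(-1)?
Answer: 40422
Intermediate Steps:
Y(C, M) = -6
l(a) = -6/a
w(l(5), -103) + 40591 = -169 + 40591 = 40422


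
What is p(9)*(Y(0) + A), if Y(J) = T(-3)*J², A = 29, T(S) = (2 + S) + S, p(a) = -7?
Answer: -203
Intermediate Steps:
T(S) = 2 + 2*S
Y(J) = -4*J² (Y(J) = (2 + 2*(-3))*J² = (2 - 6)*J² = -4*J²)
p(9)*(Y(0) + A) = -7*(-4*0² + 29) = -7*(-4*0 + 29) = -7*(0 + 29) = -7*29 = -203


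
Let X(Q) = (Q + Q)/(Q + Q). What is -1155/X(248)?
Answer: -1155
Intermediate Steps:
X(Q) = 1 (X(Q) = (2*Q)/((2*Q)) = (2*Q)*(1/(2*Q)) = 1)
-1155/X(248) = -1155/1 = -1155*1 = -1155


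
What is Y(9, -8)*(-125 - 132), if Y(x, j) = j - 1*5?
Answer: 3341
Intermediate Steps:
Y(x, j) = -5 + j (Y(x, j) = j - 5 = -5 + j)
Y(9, -8)*(-125 - 132) = (-5 - 8)*(-125 - 132) = -13*(-257) = 3341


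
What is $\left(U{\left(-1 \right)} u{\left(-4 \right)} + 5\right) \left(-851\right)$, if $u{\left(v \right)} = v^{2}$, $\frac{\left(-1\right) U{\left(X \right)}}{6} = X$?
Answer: $-85951$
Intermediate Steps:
$U{\left(X \right)} = - 6 X$
$\left(U{\left(-1 \right)} u{\left(-4 \right)} + 5\right) \left(-851\right) = \left(\left(-6\right) \left(-1\right) \left(-4\right)^{2} + 5\right) \left(-851\right) = \left(6 \cdot 16 + 5\right) \left(-851\right) = \left(96 + 5\right) \left(-851\right) = 101 \left(-851\right) = -85951$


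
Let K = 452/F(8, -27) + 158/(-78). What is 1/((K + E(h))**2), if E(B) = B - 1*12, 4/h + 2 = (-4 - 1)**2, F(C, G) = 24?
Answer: 357604/8874441 ≈ 0.040296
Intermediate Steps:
K = 437/26 (K = 452/24 + 158/(-78) = 452*(1/24) + 158*(-1/78) = 113/6 - 79/39 = 437/26 ≈ 16.808)
h = 4/23 (h = 4/(-2 + (-4 - 1)**2) = 4/(-2 + (-5)**2) = 4/(-2 + 25) = 4/23 ≈ 0.17391)
E(B) = -12 + B (E(B) = B - 12 = -12 + B)
1/((K + E(h))**2) = 1/((437/26 + (-12 + 4/23))**2) = 1/((437/26 - 272/23)**2) = 1/((2979/598)**2) = 1/(8874441/357604) = 357604/8874441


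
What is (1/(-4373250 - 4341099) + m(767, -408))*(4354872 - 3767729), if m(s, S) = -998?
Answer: -5106335877464329/8714349 ≈ -5.8597e+8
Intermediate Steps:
(1/(-4373250 - 4341099) + m(767, -408))*(4354872 - 3767729) = (1/(-4373250 - 4341099) - 998)*(4354872 - 3767729) = (1/(-8714349) - 998)*587143 = (-1/8714349 - 998)*587143 = -8696920303/8714349*587143 = -5106335877464329/8714349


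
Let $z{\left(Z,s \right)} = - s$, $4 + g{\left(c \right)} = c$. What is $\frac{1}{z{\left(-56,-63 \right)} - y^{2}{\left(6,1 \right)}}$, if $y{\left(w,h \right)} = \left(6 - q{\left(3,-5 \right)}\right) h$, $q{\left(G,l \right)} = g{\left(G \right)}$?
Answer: $\frac{1}{14} \approx 0.071429$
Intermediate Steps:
$g{\left(c \right)} = -4 + c$
$q{\left(G,l \right)} = -4 + G$
$y{\left(w,h \right)} = 7 h$ ($y{\left(w,h \right)} = \left(6 - \left(-4 + 3\right)\right) h = \left(6 - -1\right) h = \left(6 + 1\right) h = 7 h$)
$\frac{1}{z{\left(-56,-63 \right)} - y^{2}{\left(6,1 \right)}} = \frac{1}{\left(-1\right) \left(-63\right) - \left(7 \cdot 1\right)^{2}} = \frac{1}{63 - 7^{2}} = \frac{1}{63 - 49} = \frac{1}{14}$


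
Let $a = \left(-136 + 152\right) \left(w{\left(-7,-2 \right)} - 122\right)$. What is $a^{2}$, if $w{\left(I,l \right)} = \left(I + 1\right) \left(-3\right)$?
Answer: $2768896$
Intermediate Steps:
$w{\left(I,l \right)} = -3 - 3 I$ ($w{\left(I,l \right)} = \left(1 + I\right) \left(-3\right) = -3 - 3 I$)
$a = -1664$ ($a = \left(-136 + 152\right) \left(\left(-3 - -21\right) - 122\right) = 16 \left(\left(-3 + 21\right) - 122\right) = 16 \left(18 - 122\right) = 16 \left(-104\right) = -1664$)
$a^{2} = \left(-1664\right)^{2} = 2768896$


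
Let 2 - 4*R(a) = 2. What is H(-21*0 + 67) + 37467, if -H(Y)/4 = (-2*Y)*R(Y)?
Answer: 37467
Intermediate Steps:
R(a) = 0 (R(a) = ½ - ¼*2 = ½ - ½ = 0)
H(Y) = 0 (H(Y) = -4*(-2*Y)*0 = -4*0 = 0)
H(-21*0 + 67) + 37467 = 0 + 37467 = 37467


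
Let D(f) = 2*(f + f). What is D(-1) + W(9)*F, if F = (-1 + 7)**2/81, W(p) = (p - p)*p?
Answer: -4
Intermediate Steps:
D(f) = 4*f (D(f) = 2*(2*f) = 4*f)
W(p) = 0 (W(p) = 0*p = 0)
F = 4/9 (F = 6**2*(1/81) = 36*(1/81) = 4/9 ≈ 0.44444)
D(-1) + W(9)*F = 4*(-1) + 0*(4/9) = -4 + 0 = -4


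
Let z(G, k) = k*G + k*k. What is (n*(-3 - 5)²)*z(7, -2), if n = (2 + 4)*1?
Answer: -3840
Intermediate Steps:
n = 6 (n = 6*1 = 6)
z(G, k) = k² + G*k (z(G, k) = G*k + k² = k² + G*k)
(n*(-3 - 5)²)*z(7, -2) = (6*(-3 - 5)²)*(-2*(7 - 2)) = (6*(-8)²)*(-2*5) = (6*64)*(-10) = 384*(-10) = -3840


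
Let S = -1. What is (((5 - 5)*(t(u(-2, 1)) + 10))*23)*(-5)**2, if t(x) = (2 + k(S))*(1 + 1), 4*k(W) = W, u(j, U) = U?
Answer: 0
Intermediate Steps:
k(W) = W/4
t(x) = 7/2 (t(x) = (2 + (1/4)*(-1))*(1 + 1) = (2 - 1/4)*2 = (7/4)*2 = 7/2)
(((5 - 5)*(t(u(-2, 1)) + 10))*23)*(-5)**2 = (((5 - 5)*(7/2 + 10))*23)*(-5)**2 = ((0*(27/2))*23)*25 = (0*23)*25 = 0*25 = 0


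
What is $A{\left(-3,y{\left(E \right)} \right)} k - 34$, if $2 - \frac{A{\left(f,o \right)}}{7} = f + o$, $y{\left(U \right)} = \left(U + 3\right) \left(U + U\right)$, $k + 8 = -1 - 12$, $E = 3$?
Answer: $4523$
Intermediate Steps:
$k = -21$ ($k = -8 - 13 = -21$)
$y{\left(U \right)} = 2 U \left(3 + U\right)$ ($y{\left(U \right)} = \left(3 + U\right) 2 U = 2 U \left(3 + U\right)$)
$A{\left(f,o \right)} = 14 - 7 f - 7 o$ ($A{\left(f,o \right)} = 14 - 7 \left(f + o\right) = 14 - \left(7 f + 7 o\right) = 14 - 7 f - 7 o$)
$A{\left(-3,y{\left(E \right)} \right)} k - 34 = \left(14 - -21 - 7 \cdot 2 \cdot 3 \left(3 + 3\right)\right) \left(-21\right) - 34 = \left(14 + 21 - 7 \cdot 2 \cdot 3 \cdot 6\right) \left(-21\right) - 34 = \left(14 + 21 - 252\right) \left(-21\right) - 34 = \left(-217\right) \left(-21\right) - 34 = 4557 - 34 = 4523$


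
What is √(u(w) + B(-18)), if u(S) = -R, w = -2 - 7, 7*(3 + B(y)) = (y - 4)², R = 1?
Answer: 2*√798/7 ≈ 8.0711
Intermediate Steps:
B(y) = -3 + (-4 + y)²/7 (B(y) = -3 + (y - 4)²/7 = -3 + (-4 + y)²/7)
w = -9
u(S) = -1 (u(S) = -1*1 = -1)
√(u(w) + B(-18)) = √(-1 + (-3 + (-4 - 18)²/7)) = √(-1 + (-3 + (⅐)*(-22)²)) = √(-1 + (-3 + (⅐)*484)) = √(-1 + (-3 + 484/7)) = √(-1 + 463/7) = √(456/7) = 2*√798/7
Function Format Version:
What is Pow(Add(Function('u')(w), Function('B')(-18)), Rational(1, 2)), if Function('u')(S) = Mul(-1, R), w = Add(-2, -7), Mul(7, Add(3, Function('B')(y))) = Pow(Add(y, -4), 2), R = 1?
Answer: Mul(Rational(2, 7), Pow(798, Rational(1, 2))) ≈ 8.0711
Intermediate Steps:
Function('B')(y) = Add(-3, Mul(Rational(1, 7), Pow(Add(-4, y), 2))) (Function('B')(y) = Add(-3, Mul(Rational(1, 7), Pow(Add(y, -4), 2))) = Add(-3, Mul(Rational(1, 7), Pow(Add(-4, y), 2))))
w = -9
Function('u')(S) = -1 (Function('u')(S) = Mul(-1, 1) = -1)
Pow(Add(Function('u')(w), Function('B')(-18)), Rational(1, 2)) = Pow(Add(-1, Add(-3, Mul(Rational(1, 7), Pow(Add(-4, -18), 2)))), Rational(1, 2)) = Pow(Add(-1, Add(-3, Mul(Rational(1, 7), Pow(-22, 2)))), Rational(1, 2)) = Pow(Add(-1, Add(-3, Mul(Rational(1, 7), 484))), Rational(1, 2)) = Pow(Add(-1, Add(-3, Rational(484, 7))), Rational(1, 2)) = Pow(Add(-1, Rational(463, 7)), Rational(1, 2)) = Pow(Rational(456, 7), Rational(1, 2)) = Mul(Rational(2, 7), Pow(798, Rational(1, 2)))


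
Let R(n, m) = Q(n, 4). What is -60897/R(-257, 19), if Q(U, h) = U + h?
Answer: 60897/253 ≈ 240.70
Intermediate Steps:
R(n, m) = 4 + n (R(n, m) = n + 4 = 4 + n)
-60897/R(-257, 19) = -60897/(4 - 257) = -60897/(-253) = -60897*(-1/253) = 60897/253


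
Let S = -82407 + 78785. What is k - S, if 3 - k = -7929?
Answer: 11554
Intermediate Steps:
k = 7932 (k = 3 - 1*(-7929) = 3 + 7929 = 7932)
S = -3622
k - S = 7932 - 1*(-3622) = 7932 + 3622 = 11554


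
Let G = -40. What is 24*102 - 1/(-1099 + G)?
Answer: 2788273/1139 ≈ 2448.0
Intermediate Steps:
24*102 - 1/(-1099 + G) = 24*102 - 1/(-1099 - 40) = 2448 - 1/(-1139) = 2448 - 1*(-1/1139) = 2448 + 1/1139 = 2788273/1139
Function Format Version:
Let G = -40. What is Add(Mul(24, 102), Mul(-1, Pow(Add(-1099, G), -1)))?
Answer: Rational(2788273, 1139) ≈ 2448.0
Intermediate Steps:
Add(Mul(24, 102), Mul(-1, Pow(Add(-1099, G), -1))) = Add(Mul(24, 102), Mul(-1, Pow(Add(-1099, -40), -1))) = Add(2448, Mul(-1, Pow(-1139, -1))) = Add(2448, Mul(-1, Rational(-1, 1139))) = Add(2448, Rational(1, 1139)) = Rational(2788273, 1139)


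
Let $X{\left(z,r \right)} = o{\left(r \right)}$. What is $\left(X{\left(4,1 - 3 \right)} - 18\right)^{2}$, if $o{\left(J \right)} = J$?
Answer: $400$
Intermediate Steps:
$X{\left(z,r \right)} = r$
$\left(X{\left(4,1 - 3 \right)} - 18\right)^{2} = \left(\left(1 - 3\right) - 18\right)^{2} = \left(-2 - 18\right)^{2} = \left(-20\right)^{2} = 400$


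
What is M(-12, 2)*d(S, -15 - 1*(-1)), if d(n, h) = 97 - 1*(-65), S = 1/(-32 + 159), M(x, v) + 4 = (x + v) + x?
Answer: -4212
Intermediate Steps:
M(x, v) = -4 + v + 2*x (M(x, v) = -4 + ((x + v) + x) = -4 + ((v + x) + x) = -4 + (v + 2*x) = -4 + v + 2*x)
S = 1/127 ≈ 0.0078740
d(n, h) = 162 (d(n, h) = 97 + 65 = 162)
M(-12, 2)*d(S, -15 - 1*(-1)) = (-4 + 2 + 2*(-12))*162 = (-4 + 2 - 24)*162 = -26*162 = -4212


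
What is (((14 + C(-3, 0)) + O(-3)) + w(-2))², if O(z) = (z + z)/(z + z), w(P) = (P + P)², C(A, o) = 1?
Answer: 1024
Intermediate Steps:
w(P) = 4*P² (w(P) = (2*P)² = 4*P²)
O(z) = 1 (O(z) = (2*z)/((2*z)) = (2*z)*(1/(2*z)) = 1)
(((14 + C(-3, 0)) + O(-3)) + w(-2))² = (((14 + 1) + 1) + 4*(-2)²)² = ((15 + 1) + 4*4)² = (16 + 16)² = 32² = 1024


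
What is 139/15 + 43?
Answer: 784/15 ≈ 52.267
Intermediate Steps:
139/15 + 43 = 784/15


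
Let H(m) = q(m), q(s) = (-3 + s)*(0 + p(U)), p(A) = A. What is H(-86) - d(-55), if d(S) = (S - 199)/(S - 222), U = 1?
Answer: -24907/277 ≈ -89.917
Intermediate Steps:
q(s) = -3 + s (q(s) = (-3 + s)*(0 + 1) = (-3 + s)*1 = -3 + s)
H(m) = -3 + m
d(S) = (-199 + S)/(-222 + S)
H(-86) - d(-55) = (-3 - 86) - (-199 - 55)/(-222 - 55) = -89 - (-254)/(-277) = -89 - (-1)*(-254)/277 = -89 - 1*254/277 = -89 - 254/277 = -24907/277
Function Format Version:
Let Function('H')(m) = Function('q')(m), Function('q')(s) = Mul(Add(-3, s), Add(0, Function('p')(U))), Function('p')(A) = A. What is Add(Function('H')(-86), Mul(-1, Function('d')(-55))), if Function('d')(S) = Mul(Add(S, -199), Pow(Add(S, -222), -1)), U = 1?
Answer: Rational(-24907, 277) ≈ -89.917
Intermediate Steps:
Function('q')(s) = Add(-3, s) (Function('q')(s) = Mul(Add(-3, s), Add(0, 1)) = Mul(Add(-3, s), 1) = Add(-3, s))
Function('H')(m) = Add(-3, m)
Function('d')(S) = Mul(Pow(Add(-222, S), -1), Add(-199, S)) (Function('d')(S) = Mul(Add(-199, S), Pow(Add(-222, S), -1)) = Mul(Pow(Add(-222, S), -1), Add(-199, S)))
Add(Function('H')(-86), Mul(-1, Function('d')(-55))) = Add(Add(-3, -86), Mul(-1, Mul(Pow(Add(-222, -55), -1), Add(-199, -55)))) = Add(-89, Mul(-1, Mul(Pow(-277, -1), -254))) = Add(-89, Mul(-1, Mul(Rational(-1, 277), -254))) = Add(-89, Mul(-1, Rational(254, 277))) = Add(-89, Rational(-254, 277)) = Rational(-24907, 277)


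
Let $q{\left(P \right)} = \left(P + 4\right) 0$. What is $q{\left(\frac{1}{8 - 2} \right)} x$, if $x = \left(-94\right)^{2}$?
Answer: $0$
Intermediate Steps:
$x = 8836$
$q{\left(P \right)} = 0$ ($q{\left(P \right)} = \left(4 + P\right) 0 = 0$)
$q{\left(\frac{1}{8 - 2} \right)} x = 0 \cdot 8836 = 0$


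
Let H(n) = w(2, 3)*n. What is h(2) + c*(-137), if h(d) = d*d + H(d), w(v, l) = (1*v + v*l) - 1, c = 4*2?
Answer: -1078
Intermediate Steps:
c = 8
w(v, l) = -1 + v + l*v (w(v, l) = (v + l*v) - 1 = -1 + v + l*v)
H(n) = 7*n (H(n) = (-1 + 2 + 3*2)*n = (-1 + 2 + 6)*n = 7*n)
h(d) = d² + 7*d (h(d) = d*d + 7*d = d² + 7*d)
h(2) + c*(-137) = 2*(7 + 2) + 8*(-137) = 2*9 - 1096 = 18 - 1096 = -1078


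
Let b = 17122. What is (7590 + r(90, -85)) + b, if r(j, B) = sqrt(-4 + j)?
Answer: 24712 + sqrt(86) ≈ 24721.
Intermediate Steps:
(7590 + r(90, -85)) + b = (7590 + sqrt(-4 + 90)) + 17122 = (7590 + sqrt(86)) + 17122 = 24712 + sqrt(86)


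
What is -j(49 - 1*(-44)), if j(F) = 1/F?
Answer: -1/93 ≈ -0.010753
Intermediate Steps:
-j(49 - 1*(-44)) = -1/(49 - 1*(-44)) = -1/(49 + 44) = -1/93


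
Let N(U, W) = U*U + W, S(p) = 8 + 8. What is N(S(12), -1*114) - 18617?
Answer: -18475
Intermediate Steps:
S(p) = 16
N(U, W) = W + U**2 (N(U, W) = U**2 + W = W + U**2)
N(S(12), -1*114) - 18617 = (-1*114 + 16**2) - 18617 = (-114 + 256) - 18617 = 142 - 18617 = -18475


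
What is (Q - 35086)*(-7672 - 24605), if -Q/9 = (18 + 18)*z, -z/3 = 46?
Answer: -310698402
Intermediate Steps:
z = -138 (z = -3*46 = -138)
Q = 44712 (Q = -9*(18 + 18)*(-138) = -324*(-138) = -9*(-4968) = 44712)
(Q - 35086)*(-7672 - 24605) = (44712 - 35086)*(-7672 - 24605) = 9626*(-32277) = -310698402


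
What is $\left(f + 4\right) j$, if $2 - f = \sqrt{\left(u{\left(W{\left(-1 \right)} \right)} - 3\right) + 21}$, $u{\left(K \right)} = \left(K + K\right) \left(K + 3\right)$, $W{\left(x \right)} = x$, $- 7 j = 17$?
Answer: $- \frac{102}{7} + \frac{17 \sqrt{14}}{7} \approx -5.4845$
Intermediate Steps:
$j = - \frac{17}{7}$ ($j = \left(- \frac{1}{7}\right) 17 = - \frac{17}{7} \approx -2.4286$)
$u{\left(K \right)} = 2 K \left(3 + K\right)$
$f = 2 - \sqrt{14}$ ($f = 2 - \sqrt{\left(2 \left(-1\right) \left(3 - 1\right) - 3\right) + 21} = 2 - \sqrt{\left(2 \left(-1\right) 2 - 3\right) + 21} = 2 - \sqrt{\left(-4 - 3\right) + 21} = 2 - \sqrt{-7 + 21} = 2 - \sqrt{14} \approx -1.7417$)
$\left(f + 4\right) j = \left(\left(2 - \sqrt{14}\right) + 4\right) \left(- \frac{17}{7}\right) = \left(6 - \sqrt{14}\right) \left(- \frac{17}{7}\right) = - \frac{102}{7} + \frac{17 \sqrt{14}}{7}$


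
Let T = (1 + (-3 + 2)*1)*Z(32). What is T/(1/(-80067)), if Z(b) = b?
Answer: 0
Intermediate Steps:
T = 0 (T = (1 + (-3 + 2)*1)*32 = (1 - 1*1)*32 = (1 - 1)*32 = 0*32 = 0)
T/(1/(-80067)) = 0/(1/(-80067)) = 0/(-1/80067) = 0*(-80067) = 0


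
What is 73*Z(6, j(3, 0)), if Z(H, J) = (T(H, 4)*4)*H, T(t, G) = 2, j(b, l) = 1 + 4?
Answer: 3504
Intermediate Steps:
j(b, l) = 5
Z(H, J) = 8*H (Z(H, J) = (2*4)*H = 8*H)
73*Z(6, j(3, 0)) = 73*(8*6) = 73*48 = 3504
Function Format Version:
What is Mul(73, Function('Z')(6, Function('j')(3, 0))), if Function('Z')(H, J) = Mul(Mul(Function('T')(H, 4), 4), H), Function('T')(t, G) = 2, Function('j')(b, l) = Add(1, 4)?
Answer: 3504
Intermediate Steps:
Function('j')(b, l) = 5
Function('Z')(H, J) = Mul(8, H) (Function('Z')(H, J) = Mul(Mul(2, 4), H) = Mul(8, H))
Mul(73, Function('Z')(6, Function('j')(3, 0))) = Mul(73, Mul(8, 6)) = Mul(73, 48) = 3504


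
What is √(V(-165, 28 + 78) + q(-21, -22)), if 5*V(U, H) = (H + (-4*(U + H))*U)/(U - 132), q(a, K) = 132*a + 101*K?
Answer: 2*I*√304311810/495 ≈ 70.483*I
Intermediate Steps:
q(a, K) = 101*K + 132*a
V(U, H) = (H + U*(-4*H - 4*U))/(5*(-132 + U)) (V(U, H) = ((H + (-4*(U + H))*U)/(U - 132))/5 = ((H + (-4*(H + U))*U)/(-132 + U))/5 = ((H + (-4*H - 4*U)*U)/(-132 + U))/5 = ((H + U*(-4*H - 4*U))/(-132 + U))/5 = (H + U*(-4*H - 4*U))/(5*(-132 + U)))
√(V(-165, 28 + 78) + q(-21, -22)) = √(((28 + 78) - 4*(-165)² - 4*(28 + 78)*(-165))/(5*(-132 - 165)) + (101*(-22) + 132*(-21))) = √((⅕)*(106 - 4*27225 - 4*106*(-165))/(-297) + (-2222 - 2772)) = √((⅕)*(-1/297)*(106 - 108900 + 69960) - 4994) = √((⅕)*(-1/297)*(-38834) - 4994) = √(38834/1485 - 4994) = √(-7377256/1485) = 2*I*√304311810/495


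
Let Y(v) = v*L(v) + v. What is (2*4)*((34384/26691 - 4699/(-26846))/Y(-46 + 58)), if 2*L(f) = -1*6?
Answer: -4831769/9906174 ≈ -0.48775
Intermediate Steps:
L(f) = -3 (L(f) = (-1*6)/2 = (1/2)*(-6) = -3)
Y(v) = -2*v (Y(v) = v*(-3) + v = -3*v + v = -2*v)
(2*4)*((34384/26691 - 4699/(-26846))/Y(-46 + 58)) = (2*4)*((34384/26691 - 4699/(-26846))/((-2*(-46 + 58)))) = 8*((34384*(1/26691) - 4699*(-1/26846))/((-2*12))) = 8*((4912/3813 + 4699/26846)/(-24)) = 8*((4831769/3302058)*(-1/24)) = 8*(-4831769/79249392) = -4831769/9906174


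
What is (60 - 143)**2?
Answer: 6889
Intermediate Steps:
(60 - 143)**2 = (-83)**2 = 6889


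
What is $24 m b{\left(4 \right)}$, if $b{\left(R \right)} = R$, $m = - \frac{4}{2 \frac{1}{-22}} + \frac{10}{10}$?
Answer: $4320$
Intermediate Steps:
$m = 45$ ($m = - \frac{4}{2 \left(- \frac{1}{22}\right)} + 10 \cdot \frac{1}{10} = - \frac{4}{- \frac{1}{11}} + 1 = \left(-4\right) \left(-11\right) + 1 = 44 + 1 = 45$)
$24 m b{\left(4 \right)} = 24 \cdot 45 \cdot 4 = 1080 \cdot 4 = 4320$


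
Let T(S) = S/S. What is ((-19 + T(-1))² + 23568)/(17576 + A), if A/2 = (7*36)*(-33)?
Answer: 5973/236 ≈ 25.309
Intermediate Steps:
T(S) = 1
A = -16632 (A = 2*((7*36)*(-33)) = 2*(252*(-33)) = 2*(-8316) = -16632)
((-19 + T(-1))² + 23568)/(17576 + A) = ((-19 + 1)² + 23568)/(17576 - 16632) = ((-18)² + 23568)/944 = (324 + 23568)*(1/944) = 23892*(1/944) = 5973/236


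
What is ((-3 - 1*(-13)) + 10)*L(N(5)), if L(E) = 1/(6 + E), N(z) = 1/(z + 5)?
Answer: 200/61 ≈ 3.2787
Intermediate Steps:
N(z) = 1/(5 + z)
((-3 - 1*(-13)) + 10)*L(N(5)) = ((-3 - 1*(-13)) + 10)/(6 + 1/(5 + 5)) = ((-3 + 13) + 10)/(6 + 1/10) = (10 + 10)/(6 + ⅒) = 20/(61/10) = 20*(10/61) = 200/61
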